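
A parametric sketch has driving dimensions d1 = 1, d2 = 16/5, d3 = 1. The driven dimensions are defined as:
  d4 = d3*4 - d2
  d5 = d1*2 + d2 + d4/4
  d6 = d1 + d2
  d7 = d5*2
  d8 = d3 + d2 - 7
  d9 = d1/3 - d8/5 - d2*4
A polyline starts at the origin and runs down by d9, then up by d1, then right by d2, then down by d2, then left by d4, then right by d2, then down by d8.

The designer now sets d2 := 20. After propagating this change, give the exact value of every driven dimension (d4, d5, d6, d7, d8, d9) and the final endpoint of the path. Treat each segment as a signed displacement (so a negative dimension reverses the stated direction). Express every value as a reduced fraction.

Apply edit: d2 := 20
  d4 = d3*4 - d2 = -16
  d5 = d1*2 + d2 + d4/4 = 18
  d6 = d1 + d2 = 21
  d7 = d5*2 = 36
  d8 = d3 + d2 - 7 = 14
  d9 = d1/3 - d8/5 - d2*4 = -1237/15
Walk from origin (0, 0):
  seg 1: down by d9 = -1237/15 → (0, 1237/15)
  seg 2: up by d1 = 1 → (0, 1252/15)
  seg 3: right by d2 = 20 → (20, 1252/15)
  seg 4: down by d2 = 20 → (20, 952/15)
  seg 5: left by d4 = -16 → (36, 952/15)
  seg 6: right by d2 = 20 → (56, 952/15)
  seg 7: down by d8 = 14 → (56, 742/15)

d4 = -16
d5 = 18
d6 = 21
d7 = 36
d8 = 14
d9 = -1237/15
endpoint = (56, 742/15)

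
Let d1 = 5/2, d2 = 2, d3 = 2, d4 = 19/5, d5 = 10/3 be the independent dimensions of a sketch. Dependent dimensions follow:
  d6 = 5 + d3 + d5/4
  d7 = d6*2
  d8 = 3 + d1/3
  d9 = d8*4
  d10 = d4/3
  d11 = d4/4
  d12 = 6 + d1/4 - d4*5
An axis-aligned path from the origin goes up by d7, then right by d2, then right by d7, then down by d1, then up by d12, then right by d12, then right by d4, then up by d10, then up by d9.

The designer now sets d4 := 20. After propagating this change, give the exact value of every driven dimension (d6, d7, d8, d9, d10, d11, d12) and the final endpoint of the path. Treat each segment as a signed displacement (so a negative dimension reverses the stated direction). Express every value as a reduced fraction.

d6 = 47/6
d7 = 47/3
d8 = 23/6
d9 = 46/3
d10 = 20/3
d11 = 5
d12 = -747/8
endpoint = (-1337/24, -1397/24)

Apply edit: d4 := 20
  d6 = 5 + d3 + d5/4 = 47/6
  d7 = d6*2 = 47/3
  d8 = 3 + d1/3 = 23/6
  d9 = d8*4 = 46/3
  d10 = d4/3 = 20/3
  d11 = d4/4 = 5
  d12 = 6 + d1/4 - d4*5 = -747/8
Walk from origin (0, 0):
  seg 1: up by d7 = 47/3 → (0, 47/3)
  seg 2: right by d2 = 2 → (2, 47/3)
  seg 3: right by d7 = 47/3 → (53/3, 47/3)
  seg 4: down by d1 = 5/2 → (53/3, 79/6)
  seg 5: up by d12 = -747/8 → (53/3, -1925/24)
  seg 6: right by d12 = -747/8 → (-1817/24, -1925/24)
  seg 7: right by d4 = 20 → (-1337/24, -1925/24)
  seg 8: up by d10 = 20/3 → (-1337/24, -1765/24)
  seg 9: up by d9 = 46/3 → (-1337/24, -1397/24)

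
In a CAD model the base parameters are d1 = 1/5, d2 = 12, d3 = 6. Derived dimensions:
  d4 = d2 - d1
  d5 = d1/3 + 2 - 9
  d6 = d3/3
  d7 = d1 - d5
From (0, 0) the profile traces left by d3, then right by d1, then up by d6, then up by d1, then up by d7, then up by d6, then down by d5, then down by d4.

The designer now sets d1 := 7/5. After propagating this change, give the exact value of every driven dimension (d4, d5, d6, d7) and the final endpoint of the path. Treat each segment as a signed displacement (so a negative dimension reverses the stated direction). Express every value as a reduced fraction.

d4 = 53/5
d5 = -98/15
d6 = 2
d7 = 119/15
endpoint = (-23/5, 139/15)

Apply edit: d1 := 7/5
  d4 = d2 - d1 = 53/5
  d5 = d1/3 + 2 - 9 = -98/15
  d6 = d3/3 = 2
  d7 = d1 - d5 = 119/15
Walk from origin (0, 0):
  seg 1: left by d3 = 6 → (-6, 0)
  seg 2: right by d1 = 7/5 → (-23/5, 0)
  seg 3: up by d6 = 2 → (-23/5, 2)
  seg 4: up by d1 = 7/5 → (-23/5, 17/5)
  seg 5: up by d7 = 119/15 → (-23/5, 34/3)
  seg 6: up by d6 = 2 → (-23/5, 40/3)
  seg 7: down by d5 = -98/15 → (-23/5, 298/15)
  seg 8: down by d4 = 53/5 → (-23/5, 139/15)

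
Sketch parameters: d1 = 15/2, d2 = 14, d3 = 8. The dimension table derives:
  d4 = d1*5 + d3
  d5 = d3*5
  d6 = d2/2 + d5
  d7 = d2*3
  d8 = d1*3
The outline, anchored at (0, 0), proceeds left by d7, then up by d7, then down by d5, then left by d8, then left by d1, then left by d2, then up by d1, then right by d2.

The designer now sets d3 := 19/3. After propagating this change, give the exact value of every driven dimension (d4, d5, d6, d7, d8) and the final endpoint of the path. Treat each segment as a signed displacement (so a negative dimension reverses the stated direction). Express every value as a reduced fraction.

d4 = 263/6
d5 = 95/3
d6 = 116/3
d7 = 42
d8 = 45/2
endpoint = (-72, 107/6)

Apply edit: d3 := 19/3
  d4 = d1*5 + d3 = 263/6
  d5 = d3*5 = 95/3
  d6 = d2/2 + d5 = 116/3
  d7 = d2*3 = 42
  d8 = d1*3 = 45/2
Walk from origin (0, 0):
  seg 1: left by d7 = 42 → (-42, 0)
  seg 2: up by d7 = 42 → (-42, 42)
  seg 3: down by d5 = 95/3 → (-42, 31/3)
  seg 4: left by d8 = 45/2 → (-129/2, 31/3)
  seg 5: left by d1 = 15/2 → (-72, 31/3)
  seg 6: left by d2 = 14 → (-86, 31/3)
  seg 7: up by d1 = 15/2 → (-86, 107/6)
  seg 8: right by d2 = 14 → (-72, 107/6)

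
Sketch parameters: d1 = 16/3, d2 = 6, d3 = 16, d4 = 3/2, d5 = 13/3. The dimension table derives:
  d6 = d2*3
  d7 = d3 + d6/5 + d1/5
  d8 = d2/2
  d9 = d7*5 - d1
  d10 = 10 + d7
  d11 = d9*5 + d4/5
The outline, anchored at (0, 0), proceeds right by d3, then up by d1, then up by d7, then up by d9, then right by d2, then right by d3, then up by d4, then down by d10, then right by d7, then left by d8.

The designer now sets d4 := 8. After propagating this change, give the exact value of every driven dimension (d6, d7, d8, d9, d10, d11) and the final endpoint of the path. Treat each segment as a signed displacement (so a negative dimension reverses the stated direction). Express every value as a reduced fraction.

d6 = 18
d7 = 62/3
d8 = 3
d9 = 98
d10 = 92/3
d11 = 2458/5
endpoint = (167/3, 304/3)

Apply edit: d4 := 8
  d6 = d2*3 = 18
  d7 = d3 + d6/5 + d1/5 = 62/3
  d8 = d2/2 = 3
  d9 = d7*5 - d1 = 98
  d10 = 10 + d7 = 92/3
  d11 = d9*5 + d4/5 = 2458/5
Walk from origin (0, 0):
  seg 1: right by d3 = 16 → (16, 0)
  seg 2: up by d1 = 16/3 → (16, 16/3)
  seg 3: up by d7 = 62/3 → (16, 26)
  seg 4: up by d9 = 98 → (16, 124)
  seg 5: right by d2 = 6 → (22, 124)
  seg 6: right by d3 = 16 → (38, 124)
  seg 7: up by d4 = 8 → (38, 132)
  seg 8: down by d10 = 92/3 → (38, 304/3)
  seg 9: right by d7 = 62/3 → (176/3, 304/3)
  seg 10: left by d8 = 3 → (167/3, 304/3)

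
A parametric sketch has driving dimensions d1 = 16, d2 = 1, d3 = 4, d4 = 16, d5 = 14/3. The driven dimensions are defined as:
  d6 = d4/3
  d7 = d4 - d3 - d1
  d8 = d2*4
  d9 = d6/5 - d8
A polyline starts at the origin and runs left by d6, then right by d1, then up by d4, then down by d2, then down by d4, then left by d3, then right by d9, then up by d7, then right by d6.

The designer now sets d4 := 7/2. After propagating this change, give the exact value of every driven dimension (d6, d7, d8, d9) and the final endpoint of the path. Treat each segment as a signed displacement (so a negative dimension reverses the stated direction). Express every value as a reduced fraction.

d6 = 7/6
d7 = -33/2
d8 = 4
d9 = -113/30
endpoint = (247/30, -35/2)

Apply edit: d4 := 7/2
  d6 = d4/3 = 7/6
  d7 = d4 - d3 - d1 = -33/2
  d8 = d2*4 = 4
  d9 = d6/5 - d8 = -113/30
Walk from origin (0, 0):
  seg 1: left by d6 = 7/6 → (-7/6, 0)
  seg 2: right by d1 = 16 → (89/6, 0)
  seg 3: up by d4 = 7/2 → (89/6, 7/2)
  seg 4: down by d2 = 1 → (89/6, 5/2)
  seg 5: down by d4 = 7/2 → (89/6, -1)
  seg 6: left by d3 = 4 → (65/6, -1)
  seg 7: right by d9 = -113/30 → (106/15, -1)
  seg 8: up by d7 = -33/2 → (106/15, -35/2)
  seg 9: right by d6 = 7/6 → (247/30, -35/2)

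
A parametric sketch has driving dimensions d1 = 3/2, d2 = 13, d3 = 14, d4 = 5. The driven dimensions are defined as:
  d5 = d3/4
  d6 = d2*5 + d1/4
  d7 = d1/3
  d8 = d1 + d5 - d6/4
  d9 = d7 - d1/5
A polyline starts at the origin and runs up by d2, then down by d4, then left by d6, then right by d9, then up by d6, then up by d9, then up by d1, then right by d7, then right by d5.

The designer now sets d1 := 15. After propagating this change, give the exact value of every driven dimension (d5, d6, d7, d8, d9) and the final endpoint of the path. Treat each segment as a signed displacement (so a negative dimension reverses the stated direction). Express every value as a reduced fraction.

d5 = 7/2
d6 = 275/4
d7 = 5
d8 = 21/16
d9 = 2
endpoint = (-233/4, 375/4)

Apply edit: d1 := 15
  d5 = d3/4 = 7/2
  d6 = d2*5 + d1/4 = 275/4
  d7 = d1/3 = 5
  d8 = d1 + d5 - d6/4 = 21/16
  d9 = d7 - d1/5 = 2
Walk from origin (0, 0):
  seg 1: up by d2 = 13 → (0, 13)
  seg 2: down by d4 = 5 → (0, 8)
  seg 3: left by d6 = 275/4 → (-275/4, 8)
  seg 4: right by d9 = 2 → (-267/4, 8)
  seg 5: up by d6 = 275/4 → (-267/4, 307/4)
  seg 6: up by d9 = 2 → (-267/4, 315/4)
  seg 7: up by d1 = 15 → (-267/4, 375/4)
  seg 8: right by d7 = 5 → (-247/4, 375/4)
  seg 9: right by d5 = 7/2 → (-233/4, 375/4)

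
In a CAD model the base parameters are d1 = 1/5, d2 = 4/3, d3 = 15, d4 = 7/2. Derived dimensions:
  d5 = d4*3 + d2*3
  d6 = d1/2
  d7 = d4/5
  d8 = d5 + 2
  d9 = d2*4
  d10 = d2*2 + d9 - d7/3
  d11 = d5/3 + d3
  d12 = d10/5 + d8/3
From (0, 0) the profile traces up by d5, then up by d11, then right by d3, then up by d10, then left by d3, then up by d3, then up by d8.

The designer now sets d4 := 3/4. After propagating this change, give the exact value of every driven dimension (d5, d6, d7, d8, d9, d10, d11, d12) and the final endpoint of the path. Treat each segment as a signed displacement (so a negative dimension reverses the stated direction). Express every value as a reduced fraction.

Apply edit: d4 := 3/4
  d5 = d4*3 + d2*3 = 25/4
  d6 = d1/2 = 1/10
  d7 = d4/5 = 3/20
  d8 = d5 + 2 = 33/4
  d9 = d2*4 = 16/3
  d10 = d2*2 + d9 - d7/3 = 159/20
  d11 = d5/3 + d3 = 205/12
  d12 = d10/5 + d8/3 = 217/50
Walk from origin (0, 0):
  seg 1: up by d5 = 25/4 → (0, 25/4)
  seg 2: up by d11 = 205/12 → (0, 70/3)
  seg 3: right by d3 = 15 → (15, 70/3)
  seg 4: up by d10 = 159/20 → (15, 1877/60)
  seg 5: left by d3 = 15 → (0, 1877/60)
  seg 6: up by d3 = 15 → (0, 2777/60)
  seg 7: up by d8 = 33/4 → (0, 818/15)

d5 = 25/4
d6 = 1/10
d7 = 3/20
d8 = 33/4
d9 = 16/3
d10 = 159/20
d11 = 205/12
d12 = 217/50
endpoint = (0, 818/15)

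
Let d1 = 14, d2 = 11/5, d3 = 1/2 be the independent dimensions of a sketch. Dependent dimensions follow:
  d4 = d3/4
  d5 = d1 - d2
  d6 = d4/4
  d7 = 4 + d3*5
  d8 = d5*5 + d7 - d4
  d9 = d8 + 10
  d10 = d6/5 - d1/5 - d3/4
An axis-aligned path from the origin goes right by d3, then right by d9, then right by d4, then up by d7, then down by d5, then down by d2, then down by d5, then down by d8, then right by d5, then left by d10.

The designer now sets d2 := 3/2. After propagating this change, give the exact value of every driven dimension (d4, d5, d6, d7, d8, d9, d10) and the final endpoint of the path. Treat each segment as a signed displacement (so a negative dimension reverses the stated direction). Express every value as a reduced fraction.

Apply edit: d2 := 3/2
  d4 = d3/4 = 1/8
  d5 = d1 - d2 = 25/2
  d6 = d4/4 = 1/32
  d7 = 4 + d3*5 = 13/2
  d8 = d5*5 + d7 - d4 = 551/8
  d9 = d8 + 10 = 631/8
  d10 = d6/5 - d1/5 - d3/4 = -467/160
Walk from origin (0, 0):
  seg 1: right by d3 = 1/2 → (1/2, 0)
  seg 2: right by d9 = 631/8 → (635/8, 0)
  seg 3: right by d4 = 1/8 → (159/2, 0)
  seg 4: up by d7 = 13/2 → (159/2, 13/2)
  seg 5: down by d5 = 25/2 → (159/2, -6)
  seg 6: down by d2 = 3/2 → (159/2, -15/2)
  seg 7: down by d5 = 25/2 → (159/2, -20)
  seg 8: down by d8 = 551/8 → (159/2, -711/8)
  seg 9: right by d5 = 25/2 → (92, -711/8)
  seg 10: left by d10 = -467/160 → (15187/160, -711/8)

d4 = 1/8
d5 = 25/2
d6 = 1/32
d7 = 13/2
d8 = 551/8
d9 = 631/8
d10 = -467/160
endpoint = (15187/160, -711/8)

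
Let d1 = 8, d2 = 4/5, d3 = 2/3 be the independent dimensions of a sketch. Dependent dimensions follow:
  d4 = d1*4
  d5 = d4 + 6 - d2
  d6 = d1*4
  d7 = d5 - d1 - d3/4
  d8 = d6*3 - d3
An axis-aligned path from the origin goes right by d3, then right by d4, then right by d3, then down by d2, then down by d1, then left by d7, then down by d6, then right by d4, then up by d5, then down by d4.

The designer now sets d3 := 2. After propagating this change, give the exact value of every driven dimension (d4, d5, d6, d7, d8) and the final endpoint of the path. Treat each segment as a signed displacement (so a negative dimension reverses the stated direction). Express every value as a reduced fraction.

d4 = 32
d5 = 186/5
d6 = 32
d7 = 287/10
d8 = 94
endpoint = (393/10, -178/5)

Apply edit: d3 := 2
  d4 = d1*4 = 32
  d5 = d4 + 6 - d2 = 186/5
  d6 = d1*4 = 32
  d7 = d5 - d1 - d3/4 = 287/10
  d8 = d6*3 - d3 = 94
Walk from origin (0, 0):
  seg 1: right by d3 = 2 → (2, 0)
  seg 2: right by d4 = 32 → (34, 0)
  seg 3: right by d3 = 2 → (36, 0)
  seg 4: down by d2 = 4/5 → (36, -4/5)
  seg 5: down by d1 = 8 → (36, -44/5)
  seg 6: left by d7 = 287/10 → (73/10, -44/5)
  seg 7: down by d6 = 32 → (73/10, -204/5)
  seg 8: right by d4 = 32 → (393/10, -204/5)
  seg 9: up by d5 = 186/5 → (393/10, -18/5)
  seg 10: down by d4 = 32 → (393/10, -178/5)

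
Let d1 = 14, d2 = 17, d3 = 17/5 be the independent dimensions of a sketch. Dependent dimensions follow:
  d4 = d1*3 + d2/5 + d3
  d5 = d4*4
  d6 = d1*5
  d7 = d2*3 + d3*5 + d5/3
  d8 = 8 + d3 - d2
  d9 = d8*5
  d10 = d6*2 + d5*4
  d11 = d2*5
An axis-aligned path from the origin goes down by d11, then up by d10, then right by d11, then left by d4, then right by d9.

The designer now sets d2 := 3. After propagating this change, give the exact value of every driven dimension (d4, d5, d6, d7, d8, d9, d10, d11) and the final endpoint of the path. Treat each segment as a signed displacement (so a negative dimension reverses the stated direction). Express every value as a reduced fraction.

d4 = 46
d5 = 184
d6 = 70
d7 = 262/3
d8 = 42/5
d9 = 42
d10 = 876
d11 = 15
endpoint = (11, 861)

Apply edit: d2 := 3
  d4 = d1*3 + d2/5 + d3 = 46
  d5 = d4*4 = 184
  d6 = d1*5 = 70
  d7 = d2*3 + d3*5 + d5/3 = 262/3
  d8 = 8 + d3 - d2 = 42/5
  d9 = d8*5 = 42
  d10 = d6*2 + d5*4 = 876
  d11 = d2*5 = 15
Walk from origin (0, 0):
  seg 1: down by d11 = 15 → (0, -15)
  seg 2: up by d10 = 876 → (0, 861)
  seg 3: right by d11 = 15 → (15, 861)
  seg 4: left by d4 = 46 → (-31, 861)
  seg 5: right by d9 = 42 → (11, 861)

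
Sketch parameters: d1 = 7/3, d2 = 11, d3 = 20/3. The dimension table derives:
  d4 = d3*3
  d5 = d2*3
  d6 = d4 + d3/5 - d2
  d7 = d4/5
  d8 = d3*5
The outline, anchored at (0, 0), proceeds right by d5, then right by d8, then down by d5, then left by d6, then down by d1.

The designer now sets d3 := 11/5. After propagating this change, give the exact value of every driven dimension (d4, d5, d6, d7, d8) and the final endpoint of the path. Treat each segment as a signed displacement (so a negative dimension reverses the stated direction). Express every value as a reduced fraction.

d4 = 33/5
d5 = 33
d6 = -99/25
d7 = 33/25
d8 = 11
endpoint = (1199/25, -106/3)

Apply edit: d3 := 11/5
  d4 = d3*3 = 33/5
  d5 = d2*3 = 33
  d6 = d4 + d3/5 - d2 = -99/25
  d7 = d4/5 = 33/25
  d8 = d3*5 = 11
Walk from origin (0, 0):
  seg 1: right by d5 = 33 → (33, 0)
  seg 2: right by d8 = 11 → (44, 0)
  seg 3: down by d5 = 33 → (44, -33)
  seg 4: left by d6 = -99/25 → (1199/25, -33)
  seg 5: down by d1 = 7/3 → (1199/25, -106/3)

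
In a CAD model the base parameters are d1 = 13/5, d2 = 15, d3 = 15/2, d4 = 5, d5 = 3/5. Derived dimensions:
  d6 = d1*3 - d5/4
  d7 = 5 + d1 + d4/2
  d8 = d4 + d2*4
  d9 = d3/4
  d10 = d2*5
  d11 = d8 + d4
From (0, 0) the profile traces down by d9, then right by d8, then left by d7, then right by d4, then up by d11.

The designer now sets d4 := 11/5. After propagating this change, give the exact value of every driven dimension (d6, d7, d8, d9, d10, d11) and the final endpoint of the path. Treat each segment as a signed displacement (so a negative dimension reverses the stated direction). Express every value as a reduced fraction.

Apply edit: d4 := 11/5
  d6 = d1*3 - d5/4 = 153/20
  d7 = 5 + d1 + d4/2 = 87/10
  d8 = d4 + d2*4 = 311/5
  d9 = d3/4 = 15/8
  d10 = d2*5 = 75
  d11 = d8 + d4 = 322/5
Walk from origin (0, 0):
  seg 1: down by d9 = 15/8 → (0, -15/8)
  seg 2: right by d8 = 311/5 → (311/5, -15/8)
  seg 3: left by d7 = 87/10 → (107/2, -15/8)
  seg 4: right by d4 = 11/5 → (557/10, -15/8)
  seg 5: up by d11 = 322/5 → (557/10, 2501/40)

d6 = 153/20
d7 = 87/10
d8 = 311/5
d9 = 15/8
d10 = 75
d11 = 322/5
endpoint = (557/10, 2501/40)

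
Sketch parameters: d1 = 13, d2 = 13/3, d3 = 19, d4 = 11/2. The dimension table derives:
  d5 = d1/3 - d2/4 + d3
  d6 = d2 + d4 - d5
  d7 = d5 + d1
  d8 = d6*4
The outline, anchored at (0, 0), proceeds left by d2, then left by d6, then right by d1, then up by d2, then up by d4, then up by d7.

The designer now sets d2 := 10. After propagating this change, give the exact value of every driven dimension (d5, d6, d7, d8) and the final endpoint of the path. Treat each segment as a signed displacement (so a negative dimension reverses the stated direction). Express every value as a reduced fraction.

d5 = 125/6
d6 = -16/3
d7 = 203/6
d8 = -64/3
endpoint = (25/3, 148/3)

Apply edit: d2 := 10
  d5 = d1/3 - d2/4 + d3 = 125/6
  d6 = d2 + d4 - d5 = -16/3
  d7 = d5 + d1 = 203/6
  d8 = d6*4 = -64/3
Walk from origin (0, 0):
  seg 1: left by d2 = 10 → (-10, 0)
  seg 2: left by d6 = -16/3 → (-14/3, 0)
  seg 3: right by d1 = 13 → (25/3, 0)
  seg 4: up by d2 = 10 → (25/3, 10)
  seg 5: up by d4 = 11/2 → (25/3, 31/2)
  seg 6: up by d7 = 203/6 → (25/3, 148/3)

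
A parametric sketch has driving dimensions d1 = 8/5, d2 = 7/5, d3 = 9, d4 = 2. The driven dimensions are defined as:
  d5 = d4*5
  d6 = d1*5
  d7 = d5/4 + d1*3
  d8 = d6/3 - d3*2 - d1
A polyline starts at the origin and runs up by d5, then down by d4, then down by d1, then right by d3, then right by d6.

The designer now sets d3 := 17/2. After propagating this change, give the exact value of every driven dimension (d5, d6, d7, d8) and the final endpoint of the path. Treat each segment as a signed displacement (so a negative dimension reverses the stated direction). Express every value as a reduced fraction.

d5 = 10
d6 = 8
d7 = 73/10
d8 = -239/15
endpoint = (33/2, 32/5)

Apply edit: d3 := 17/2
  d5 = d4*5 = 10
  d6 = d1*5 = 8
  d7 = d5/4 + d1*3 = 73/10
  d8 = d6/3 - d3*2 - d1 = -239/15
Walk from origin (0, 0):
  seg 1: up by d5 = 10 → (0, 10)
  seg 2: down by d4 = 2 → (0, 8)
  seg 3: down by d1 = 8/5 → (0, 32/5)
  seg 4: right by d3 = 17/2 → (17/2, 32/5)
  seg 5: right by d6 = 8 → (33/2, 32/5)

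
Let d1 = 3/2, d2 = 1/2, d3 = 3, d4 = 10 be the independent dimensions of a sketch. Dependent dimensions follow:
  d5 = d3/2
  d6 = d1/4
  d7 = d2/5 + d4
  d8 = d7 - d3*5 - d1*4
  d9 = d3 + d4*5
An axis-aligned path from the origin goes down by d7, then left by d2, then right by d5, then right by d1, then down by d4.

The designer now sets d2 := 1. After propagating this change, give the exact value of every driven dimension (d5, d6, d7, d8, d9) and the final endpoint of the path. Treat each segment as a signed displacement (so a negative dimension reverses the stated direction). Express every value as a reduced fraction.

d5 = 3/2
d6 = 3/8
d7 = 51/5
d8 = -54/5
d9 = 53
endpoint = (2, -101/5)

Apply edit: d2 := 1
  d5 = d3/2 = 3/2
  d6 = d1/4 = 3/8
  d7 = d2/5 + d4 = 51/5
  d8 = d7 - d3*5 - d1*4 = -54/5
  d9 = d3 + d4*5 = 53
Walk from origin (0, 0):
  seg 1: down by d7 = 51/5 → (0, -51/5)
  seg 2: left by d2 = 1 → (-1, -51/5)
  seg 3: right by d5 = 3/2 → (1/2, -51/5)
  seg 4: right by d1 = 3/2 → (2, -51/5)
  seg 5: down by d4 = 10 → (2, -101/5)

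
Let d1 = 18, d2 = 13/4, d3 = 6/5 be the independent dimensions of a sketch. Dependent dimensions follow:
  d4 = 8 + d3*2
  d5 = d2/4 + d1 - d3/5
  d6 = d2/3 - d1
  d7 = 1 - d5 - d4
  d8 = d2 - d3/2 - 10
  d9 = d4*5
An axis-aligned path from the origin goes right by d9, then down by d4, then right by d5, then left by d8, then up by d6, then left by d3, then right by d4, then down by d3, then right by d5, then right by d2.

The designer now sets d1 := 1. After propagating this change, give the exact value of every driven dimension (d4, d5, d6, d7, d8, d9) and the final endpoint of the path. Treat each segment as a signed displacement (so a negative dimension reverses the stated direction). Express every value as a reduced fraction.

d4 = 52/5
d5 = 629/400
d6 = 1/12
d7 = -4389/400
d8 = -147/20
d9 = 52
endpoint = (14989/200, -691/60)

Apply edit: d1 := 1
  d4 = 8 + d3*2 = 52/5
  d5 = d2/4 + d1 - d3/5 = 629/400
  d6 = d2/3 - d1 = 1/12
  d7 = 1 - d5 - d4 = -4389/400
  d8 = d2 - d3/2 - 10 = -147/20
  d9 = d4*5 = 52
Walk from origin (0, 0):
  seg 1: right by d9 = 52 → (52, 0)
  seg 2: down by d4 = 52/5 → (52, -52/5)
  seg 3: right by d5 = 629/400 → (21429/400, -52/5)
  seg 4: left by d8 = -147/20 → (24369/400, -52/5)
  seg 5: up by d6 = 1/12 → (24369/400, -619/60)
  seg 6: left by d3 = 6/5 → (23889/400, -619/60)
  seg 7: right by d4 = 52/5 → (28049/400, -619/60)
  seg 8: down by d3 = 6/5 → (28049/400, -691/60)
  seg 9: right by d5 = 629/400 → (14339/200, -691/60)
  seg 10: right by d2 = 13/4 → (14989/200, -691/60)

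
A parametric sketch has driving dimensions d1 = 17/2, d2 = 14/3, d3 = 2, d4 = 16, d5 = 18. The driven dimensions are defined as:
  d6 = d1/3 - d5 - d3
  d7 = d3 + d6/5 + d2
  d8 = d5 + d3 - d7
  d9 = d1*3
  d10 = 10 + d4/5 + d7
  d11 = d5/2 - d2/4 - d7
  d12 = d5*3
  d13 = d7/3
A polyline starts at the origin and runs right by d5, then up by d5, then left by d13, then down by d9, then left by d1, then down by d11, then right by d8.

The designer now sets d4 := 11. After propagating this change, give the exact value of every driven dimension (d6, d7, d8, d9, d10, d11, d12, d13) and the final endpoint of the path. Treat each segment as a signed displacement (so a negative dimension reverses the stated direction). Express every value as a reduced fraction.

Apply edit: d4 := 11
  d6 = d1/3 - d5 - d3 = -103/6
  d7 = d3 + d6/5 + d2 = 97/30
  d8 = d5 + d3 - d7 = 503/30
  d9 = d1*3 = 51/2
  d10 = 10 + d4/5 + d7 = 463/30
  d11 = d5/2 - d2/4 - d7 = 23/5
  d12 = d5*3 = 54
  d13 = d7/3 = 97/90
Walk from origin (0, 0):
  seg 1: right by d5 = 18 → (18, 0)
  seg 2: up by d5 = 18 → (18, 18)
  seg 3: left by d13 = 97/90 → (1523/90, 18)
  seg 4: down by d9 = 51/2 → (1523/90, -15/2)
  seg 5: left by d1 = 17/2 → (379/45, -15/2)
  seg 6: down by d11 = 23/5 → (379/45, -121/10)
  seg 7: right by d8 = 503/30 → (2267/90, -121/10)

d6 = -103/6
d7 = 97/30
d8 = 503/30
d9 = 51/2
d10 = 463/30
d11 = 23/5
d12 = 54
d13 = 97/90
endpoint = (2267/90, -121/10)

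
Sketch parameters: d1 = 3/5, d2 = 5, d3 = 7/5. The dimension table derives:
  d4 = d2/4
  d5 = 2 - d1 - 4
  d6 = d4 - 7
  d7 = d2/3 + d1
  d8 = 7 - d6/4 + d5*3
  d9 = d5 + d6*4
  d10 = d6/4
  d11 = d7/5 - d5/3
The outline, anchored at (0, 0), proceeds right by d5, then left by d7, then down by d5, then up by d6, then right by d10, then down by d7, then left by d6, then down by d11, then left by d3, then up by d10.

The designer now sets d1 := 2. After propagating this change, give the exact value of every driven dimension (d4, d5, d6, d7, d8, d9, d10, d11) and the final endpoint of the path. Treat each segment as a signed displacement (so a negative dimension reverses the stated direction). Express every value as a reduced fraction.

Apply edit: d1 := 2
  d4 = d2/4 = 5/4
  d5 = 2 - d1 - 4 = -4
  d6 = d4 - 7 = -23/4
  d7 = d2/3 + d1 = 11/3
  d8 = 7 - d6/4 + d5*3 = -57/16
  d9 = d5 + d6*4 = -27
  d10 = d6/4 = -23/16
  d11 = d7/5 - d5/3 = 31/15
Walk from origin (0, 0):
  seg 1: right by d5 = -4 → (-4, 0)
  seg 2: left by d7 = 11/3 → (-23/3, 0)
  seg 3: down by d5 = -4 → (-23/3, 4)
  seg 4: up by d6 = -23/4 → (-23/3, -7/4)
  seg 5: right by d10 = -23/16 → (-437/48, -7/4)
  seg 6: down by d7 = 11/3 → (-437/48, -65/12)
  seg 7: left by d6 = -23/4 → (-161/48, -65/12)
  seg 8: down by d11 = 31/15 → (-161/48, -449/60)
  seg 9: left by d3 = 7/5 → (-1141/240, -449/60)
  seg 10: up by d10 = -23/16 → (-1141/240, -2141/240)

d4 = 5/4
d5 = -4
d6 = -23/4
d7 = 11/3
d8 = -57/16
d9 = -27
d10 = -23/16
d11 = 31/15
endpoint = (-1141/240, -2141/240)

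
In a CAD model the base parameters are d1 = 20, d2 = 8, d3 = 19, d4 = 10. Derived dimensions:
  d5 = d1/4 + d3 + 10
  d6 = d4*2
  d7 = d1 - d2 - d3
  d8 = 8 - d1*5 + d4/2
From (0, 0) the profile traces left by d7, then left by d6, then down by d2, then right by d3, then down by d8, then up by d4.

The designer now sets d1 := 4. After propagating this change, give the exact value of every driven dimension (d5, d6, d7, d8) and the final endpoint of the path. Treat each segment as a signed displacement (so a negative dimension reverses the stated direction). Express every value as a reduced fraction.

d5 = 30
d6 = 20
d7 = -23
d8 = -7
endpoint = (22, 9)

Apply edit: d1 := 4
  d5 = d1/4 + d3 + 10 = 30
  d6 = d4*2 = 20
  d7 = d1 - d2 - d3 = -23
  d8 = 8 - d1*5 + d4/2 = -7
Walk from origin (0, 0):
  seg 1: left by d7 = -23 → (23, 0)
  seg 2: left by d6 = 20 → (3, 0)
  seg 3: down by d2 = 8 → (3, -8)
  seg 4: right by d3 = 19 → (22, -8)
  seg 5: down by d8 = -7 → (22, -1)
  seg 6: up by d4 = 10 → (22, 9)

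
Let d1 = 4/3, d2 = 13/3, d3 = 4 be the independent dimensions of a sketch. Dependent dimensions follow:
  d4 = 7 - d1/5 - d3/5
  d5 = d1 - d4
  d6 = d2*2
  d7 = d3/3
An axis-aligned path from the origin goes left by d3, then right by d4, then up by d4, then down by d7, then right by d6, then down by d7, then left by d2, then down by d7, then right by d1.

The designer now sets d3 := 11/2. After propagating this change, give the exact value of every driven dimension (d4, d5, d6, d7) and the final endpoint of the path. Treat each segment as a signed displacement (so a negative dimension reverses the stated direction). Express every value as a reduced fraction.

d4 = 169/30
d5 = -43/10
d6 = 26/3
d7 = 11/6
endpoint = (29/5, 2/15)

Apply edit: d3 := 11/2
  d4 = 7 - d1/5 - d3/5 = 169/30
  d5 = d1 - d4 = -43/10
  d6 = d2*2 = 26/3
  d7 = d3/3 = 11/6
Walk from origin (0, 0):
  seg 1: left by d3 = 11/2 → (-11/2, 0)
  seg 2: right by d4 = 169/30 → (2/15, 0)
  seg 3: up by d4 = 169/30 → (2/15, 169/30)
  seg 4: down by d7 = 11/6 → (2/15, 19/5)
  seg 5: right by d6 = 26/3 → (44/5, 19/5)
  seg 6: down by d7 = 11/6 → (44/5, 59/30)
  seg 7: left by d2 = 13/3 → (67/15, 59/30)
  seg 8: down by d7 = 11/6 → (67/15, 2/15)
  seg 9: right by d1 = 4/3 → (29/5, 2/15)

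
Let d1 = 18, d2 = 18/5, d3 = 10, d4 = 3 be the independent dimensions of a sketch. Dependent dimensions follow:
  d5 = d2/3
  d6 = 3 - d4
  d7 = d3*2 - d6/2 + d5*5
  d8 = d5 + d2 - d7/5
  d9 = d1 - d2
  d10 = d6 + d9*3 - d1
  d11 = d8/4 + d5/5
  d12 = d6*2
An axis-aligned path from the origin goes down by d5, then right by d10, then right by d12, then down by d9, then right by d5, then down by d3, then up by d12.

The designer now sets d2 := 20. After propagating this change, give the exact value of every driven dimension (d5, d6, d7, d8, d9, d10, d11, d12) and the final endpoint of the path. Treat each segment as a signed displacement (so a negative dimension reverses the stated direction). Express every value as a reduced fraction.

Apply edit: d2 := 20
  d5 = d2/3 = 20/3
  d6 = 3 - d4 = 0
  d7 = d3*2 - d6/2 + d5*5 = 160/3
  d8 = d5 + d2 - d7/5 = 16
  d9 = d1 - d2 = -2
  d10 = d6 + d9*3 - d1 = -24
  d11 = d8/4 + d5/5 = 16/3
  d12 = d6*2 = 0
Walk from origin (0, 0):
  seg 1: down by d5 = 20/3 → (0, -20/3)
  seg 2: right by d10 = -24 → (-24, -20/3)
  seg 3: right by d12 = 0 → (-24, -20/3)
  seg 4: down by d9 = -2 → (-24, -14/3)
  seg 5: right by d5 = 20/3 → (-52/3, -14/3)
  seg 6: down by d3 = 10 → (-52/3, -44/3)
  seg 7: up by d12 = 0 → (-52/3, -44/3)

d5 = 20/3
d6 = 0
d7 = 160/3
d8 = 16
d9 = -2
d10 = -24
d11 = 16/3
d12 = 0
endpoint = (-52/3, -44/3)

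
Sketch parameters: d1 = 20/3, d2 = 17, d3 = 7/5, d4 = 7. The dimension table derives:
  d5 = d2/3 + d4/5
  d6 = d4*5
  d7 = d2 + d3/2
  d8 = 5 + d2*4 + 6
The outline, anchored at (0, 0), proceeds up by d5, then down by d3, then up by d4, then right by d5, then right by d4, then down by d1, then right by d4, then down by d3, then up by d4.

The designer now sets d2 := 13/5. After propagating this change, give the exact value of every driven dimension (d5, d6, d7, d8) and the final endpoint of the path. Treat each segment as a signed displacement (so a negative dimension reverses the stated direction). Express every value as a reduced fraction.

d5 = 34/15
d6 = 35
d7 = 33/10
d8 = 107/5
endpoint = (244/15, 34/5)

Apply edit: d2 := 13/5
  d5 = d2/3 + d4/5 = 34/15
  d6 = d4*5 = 35
  d7 = d2 + d3/2 = 33/10
  d8 = 5 + d2*4 + 6 = 107/5
Walk from origin (0, 0):
  seg 1: up by d5 = 34/15 → (0, 34/15)
  seg 2: down by d3 = 7/5 → (0, 13/15)
  seg 3: up by d4 = 7 → (0, 118/15)
  seg 4: right by d5 = 34/15 → (34/15, 118/15)
  seg 5: right by d4 = 7 → (139/15, 118/15)
  seg 6: down by d1 = 20/3 → (139/15, 6/5)
  seg 7: right by d4 = 7 → (244/15, 6/5)
  seg 8: down by d3 = 7/5 → (244/15, -1/5)
  seg 9: up by d4 = 7 → (244/15, 34/5)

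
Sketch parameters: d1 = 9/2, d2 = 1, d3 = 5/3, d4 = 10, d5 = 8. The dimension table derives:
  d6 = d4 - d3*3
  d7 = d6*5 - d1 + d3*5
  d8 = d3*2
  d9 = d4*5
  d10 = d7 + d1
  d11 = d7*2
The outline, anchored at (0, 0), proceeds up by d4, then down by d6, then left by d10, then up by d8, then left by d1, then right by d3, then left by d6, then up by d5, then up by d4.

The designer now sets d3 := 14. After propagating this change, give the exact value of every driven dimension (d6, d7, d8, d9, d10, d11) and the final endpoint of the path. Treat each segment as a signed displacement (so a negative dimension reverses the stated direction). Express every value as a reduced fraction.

Apply edit: d3 := 14
  d6 = d4 - d3*3 = -32
  d7 = d6*5 - d1 + d3*5 = -189/2
  d8 = d3*2 = 28
  d9 = d4*5 = 50
  d10 = d7 + d1 = -90
  d11 = d7*2 = -189
Walk from origin (0, 0):
  seg 1: up by d4 = 10 → (0, 10)
  seg 2: down by d6 = -32 → (0, 42)
  seg 3: left by d10 = -90 → (90, 42)
  seg 4: up by d8 = 28 → (90, 70)
  seg 5: left by d1 = 9/2 → (171/2, 70)
  seg 6: right by d3 = 14 → (199/2, 70)
  seg 7: left by d6 = -32 → (263/2, 70)
  seg 8: up by d5 = 8 → (263/2, 78)
  seg 9: up by d4 = 10 → (263/2, 88)

d6 = -32
d7 = -189/2
d8 = 28
d9 = 50
d10 = -90
d11 = -189
endpoint = (263/2, 88)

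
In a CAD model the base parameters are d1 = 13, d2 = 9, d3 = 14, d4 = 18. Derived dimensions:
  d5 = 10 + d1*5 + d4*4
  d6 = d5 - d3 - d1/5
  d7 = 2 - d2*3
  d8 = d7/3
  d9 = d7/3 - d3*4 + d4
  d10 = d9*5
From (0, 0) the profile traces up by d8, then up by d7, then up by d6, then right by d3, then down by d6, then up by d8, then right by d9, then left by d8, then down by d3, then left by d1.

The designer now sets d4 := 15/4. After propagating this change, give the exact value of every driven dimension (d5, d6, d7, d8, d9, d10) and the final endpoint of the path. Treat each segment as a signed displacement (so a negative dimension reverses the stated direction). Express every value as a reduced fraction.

d5 = 90
d6 = 367/5
d7 = -25
d8 = -25/3
d9 = -727/12
d10 = -3635/12
endpoint = (-205/4, -167/3)

Apply edit: d4 := 15/4
  d5 = 10 + d1*5 + d4*4 = 90
  d6 = d5 - d3 - d1/5 = 367/5
  d7 = 2 - d2*3 = -25
  d8 = d7/3 = -25/3
  d9 = d7/3 - d3*4 + d4 = -727/12
  d10 = d9*5 = -3635/12
Walk from origin (0, 0):
  seg 1: up by d8 = -25/3 → (0, -25/3)
  seg 2: up by d7 = -25 → (0, -100/3)
  seg 3: up by d6 = 367/5 → (0, 601/15)
  seg 4: right by d3 = 14 → (14, 601/15)
  seg 5: down by d6 = 367/5 → (14, -100/3)
  seg 6: up by d8 = -25/3 → (14, -125/3)
  seg 7: right by d9 = -727/12 → (-559/12, -125/3)
  seg 8: left by d8 = -25/3 → (-153/4, -125/3)
  seg 9: down by d3 = 14 → (-153/4, -167/3)
  seg 10: left by d1 = 13 → (-205/4, -167/3)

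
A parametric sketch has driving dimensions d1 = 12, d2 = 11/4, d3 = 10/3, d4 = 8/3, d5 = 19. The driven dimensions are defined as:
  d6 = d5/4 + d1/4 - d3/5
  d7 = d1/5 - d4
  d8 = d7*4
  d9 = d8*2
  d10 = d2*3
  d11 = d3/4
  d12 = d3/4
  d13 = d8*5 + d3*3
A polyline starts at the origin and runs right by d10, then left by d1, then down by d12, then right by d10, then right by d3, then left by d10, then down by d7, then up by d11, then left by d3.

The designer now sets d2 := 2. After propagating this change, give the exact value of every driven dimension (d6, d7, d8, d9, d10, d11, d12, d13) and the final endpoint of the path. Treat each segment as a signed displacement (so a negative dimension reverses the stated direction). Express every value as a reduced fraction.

d6 = 85/12
d7 = -4/15
d8 = -16/15
d9 = -32/15
d10 = 6
d11 = 5/6
d12 = 5/6
d13 = 14/3
endpoint = (-6, 4/15)

Apply edit: d2 := 2
  d6 = d5/4 + d1/4 - d3/5 = 85/12
  d7 = d1/5 - d4 = -4/15
  d8 = d7*4 = -16/15
  d9 = d8*2 = -32/15
  d10 = d2*3 = 6
  d11 = d3/4 = 5/6
  d12 = d3/4 = 5/6
  d13 = d8*5 + d3*3 = 14/3
Walk from origin (0, 0):
  seg 1: right by d10 = 6 → (6, 0)
  seg 2: left by d1 = 12 → (-6, 0)
  seg 3: down by d12 = 5/6 → (-6, -5/6)
  seg 4: right by d10 = 6 → (0, -5/6)
  seg 5: right by d3 = 10/3 → (10/3, -5/6)
  seg 6: left by d10 = 6 → (-8/3, -5/6)
  seg 7: down by d7 = -4/15 → (-8/3, -17/30)
  seg 8: up by d11 = 5/6 → (-8/3, 4/15)
  seg 9: left by d3 = 10/3 → (-6, 4/15)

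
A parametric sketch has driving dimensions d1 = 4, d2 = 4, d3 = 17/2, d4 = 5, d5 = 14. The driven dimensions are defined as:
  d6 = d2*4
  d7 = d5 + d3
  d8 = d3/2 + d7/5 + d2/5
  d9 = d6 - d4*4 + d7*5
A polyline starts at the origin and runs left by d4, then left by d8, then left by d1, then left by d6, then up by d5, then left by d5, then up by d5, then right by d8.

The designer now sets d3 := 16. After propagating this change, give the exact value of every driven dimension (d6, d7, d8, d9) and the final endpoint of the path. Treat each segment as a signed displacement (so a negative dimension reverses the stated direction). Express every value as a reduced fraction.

d6 = 16
d7 = 30
d8 = 74/5
d9 = 146
endpoint = (-39, 28)

Apply edit: d3 := 16
  d6 = d2*4 = 16
  d7 = d5 + d3 = 30
  d8 = d3/2 + d7/5 + d2/5 = 74/5
  d9 = d6 - d4*4 + d7*5 = 146
Walk from origin (0, 0):
  seg 1: left by d4 = 5 → (-5, 0)
  seg 2: left by d8 = 74/5 → (-99/5, 0)
  seg 3: left by d1 = 4 → (-119/5, 0)
  seg 4: left by d6 = 16 → (-199/5, 0)
  seg 5: up by d5 = 14 → (-199/5, 14)
  seg 6: left by d5 = 14 → (-269/5, 14)
  seg 7: up by d5 = 14 → (-269/5, 28)
  seg 8: right by d8 = 74/5 → (-39, 28)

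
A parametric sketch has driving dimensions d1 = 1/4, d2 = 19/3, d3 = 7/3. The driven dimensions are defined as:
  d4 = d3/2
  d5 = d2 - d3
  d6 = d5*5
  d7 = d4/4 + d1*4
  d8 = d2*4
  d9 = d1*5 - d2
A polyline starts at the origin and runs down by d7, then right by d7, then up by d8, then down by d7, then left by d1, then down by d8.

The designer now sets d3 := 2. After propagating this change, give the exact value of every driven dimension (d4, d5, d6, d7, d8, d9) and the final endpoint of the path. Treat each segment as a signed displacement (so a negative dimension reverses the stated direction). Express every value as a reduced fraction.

Apply edit: d3 := 2
  d4 = d3/2 = 1
  d5 = d2 - d3 = 13/3
  d6 = d5*5 = 65/3
  d7 = d4/4 + d1*4 = 5/4
  d8 = d2*4 = 76/3
  d9 = d1*5 - d2 = -61/12
Walk from origin (0, 0):
  seg 1: down by d7 = 5/4 → (0, -5/4)
  seg 2: right by d7 = 5/4 → (5/4, -5/4)
  seg 3: up by d8 = 76/3 → (5/4, 289/12)
  seg 4: down by d7 = 5/4 → (5/4, 137/6)
  seg 5: left by d1 = 1/4 → (1, 137/6)
  seg 6: down by d8 = 76/3 → (1, -5/2)

d4 = 1
d5 = 13/3
d6 = 65/3
d7 = 5/4
d8 = 76/3
d9 = -61/12
endpoint = (1, -5/2)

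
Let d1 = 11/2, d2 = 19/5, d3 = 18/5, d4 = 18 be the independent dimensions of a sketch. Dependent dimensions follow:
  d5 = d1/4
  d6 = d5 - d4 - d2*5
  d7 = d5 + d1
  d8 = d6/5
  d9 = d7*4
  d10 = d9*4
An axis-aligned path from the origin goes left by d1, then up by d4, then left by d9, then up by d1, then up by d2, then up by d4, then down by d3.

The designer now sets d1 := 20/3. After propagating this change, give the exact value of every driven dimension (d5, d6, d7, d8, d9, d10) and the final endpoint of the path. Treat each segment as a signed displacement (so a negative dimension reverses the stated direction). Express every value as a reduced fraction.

d5 = 5/3
d6 = -106/3
d7 = 25/3
d8 = -106/15
d9 = 100/3
d10 = 400/3
endpoint = (-40, 643/15)

Apply edit: d1 := 20/3
  d5 = d1/4 = 5/3
  d6 = d5 - d4 - d2*5 = -106/3
  d7 = d5 + d1 = 25/3
  d8 = d6/5 = -106/15
  d9 = d7*4 = 100/3
  d10 = d9*4 = 400/3
Walk from origin (0, 0):
  seg 1: left by d1 = 20/3 → (-20/3, 0)
  seg 2: up by d4 = 18 → (-20/3, 18)
  seg 3: left by d9 = 100/3 → (-40, 18)
  seg 4: up by d1 = 20/3 → (-40, 74/3)
  seg 5: up by d2 = 19/5 → (-40, 427/15)
  seg 6: up by d4 = 18 → (-40, 697/15)
  seg 7: down by d3 = 18/5 → (-40, 643/15)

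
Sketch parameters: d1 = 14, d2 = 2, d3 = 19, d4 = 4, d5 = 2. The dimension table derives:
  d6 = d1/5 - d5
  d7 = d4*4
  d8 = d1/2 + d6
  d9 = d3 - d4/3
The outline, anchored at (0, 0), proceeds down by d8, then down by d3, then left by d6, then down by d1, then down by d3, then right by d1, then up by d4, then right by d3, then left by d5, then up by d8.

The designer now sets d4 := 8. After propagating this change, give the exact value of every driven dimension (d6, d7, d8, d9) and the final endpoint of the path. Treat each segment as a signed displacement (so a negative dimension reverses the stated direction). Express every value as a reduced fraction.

d6 = 4/5
d7 = 32
d8 = 39/5
d9 = 49/3
endpoint = (151/5, -44)

Apply edit: d4 := 8
  d6 = d1/5 - d5 = 4/5
  d7 = d4*4 = 32
  d8 = d1/2 + d6 = 39/5
  d9 = d3 - d4/3 = 49/3
Walk from origin (0, 0):
  seg 1: down by d8 = 39/5 → (0, -39/5)
  seg 2: down by d3 = 19 → (0, -134/5)
  seg 3: left by d6 = 4/5 → (-4/5, -134/5)
  seg 4: down by d1 = 14 → (-4/5, -204/5)
  seg 5: down by d3 = 19 → (-4/5, -299/5)
  seg 6: right by d1 = 14 → (66/5, -299/5)
  seg 7: up by d4 = 8 → (66/5, -259/5)
  seg 8: right by d3 = 19 → (161/5, -259/5)
  seg 9: left by d5 = 2 → (151/5, -259/5)
  seg 10: up by d8 = 39/5 → (151/5, -44)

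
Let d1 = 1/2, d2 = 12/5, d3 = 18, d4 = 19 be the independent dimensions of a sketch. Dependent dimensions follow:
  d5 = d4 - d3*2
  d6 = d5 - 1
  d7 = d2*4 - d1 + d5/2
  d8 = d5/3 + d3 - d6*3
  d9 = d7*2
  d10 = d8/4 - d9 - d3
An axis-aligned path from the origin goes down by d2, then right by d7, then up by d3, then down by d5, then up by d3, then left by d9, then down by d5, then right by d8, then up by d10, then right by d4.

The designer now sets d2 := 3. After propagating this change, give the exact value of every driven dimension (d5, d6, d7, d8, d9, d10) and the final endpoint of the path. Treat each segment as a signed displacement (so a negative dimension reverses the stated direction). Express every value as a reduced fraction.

d5 = -17
d6 = -18
d7 = 3
d8 = 199/3
d9 = 6
d10 = -89/12
endpoint = (247/3, 715/12)

Apply edit: d2 := 3
  d5 = d4 - d3*2 = -17
  d6 = d5 - 1 = -18
  d7 = d2*4 - d1 + d5/2 = 3
  d8 = d5/3 + d3 - d6*3 = 199/3
  d9 = d7*2 = 6
  d10 = d8/4 - d9 - d3 = -89/12
Walk from origin (0, 0):
  seg 1: down by d2 = 3 → (0, -3)
  seg 2: right by d7 = 3 → (3, -3)
  seg 3: up by d3 = 18 → (3, 15)
  seg 4: down by d5 = -17 → (3, 32)
  seg 5: up by d3 = 18 → (3, 50)
  seg 6: left by d9 = 6 → (-3, 50)
  seg 7: down by d5 = -17 → (-3, 67)
  seg 8: right by d8 = 199/3 → (190/3, 67)
  seg 9: up by d10 = -89/12 → (190/3, 715/12)
  seg 10: right by d4 = 19 → (247/3, 715/12)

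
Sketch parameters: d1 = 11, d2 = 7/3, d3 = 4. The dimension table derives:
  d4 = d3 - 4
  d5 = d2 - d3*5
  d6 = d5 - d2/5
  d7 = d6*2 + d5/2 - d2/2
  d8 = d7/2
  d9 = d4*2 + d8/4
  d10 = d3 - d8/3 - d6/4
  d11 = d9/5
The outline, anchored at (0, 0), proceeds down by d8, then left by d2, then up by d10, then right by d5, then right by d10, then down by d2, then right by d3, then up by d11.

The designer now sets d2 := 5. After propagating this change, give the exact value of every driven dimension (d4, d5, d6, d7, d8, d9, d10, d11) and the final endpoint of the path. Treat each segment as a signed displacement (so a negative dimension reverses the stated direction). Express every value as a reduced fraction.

Apply edit: d2 := 5
  d4 = d3 - 4 = 0
  d5 = d2 - d3*5 = -15
  d6 = d5 - d2/5 = -16
  d7 = d6*2 + d5/2 - d2/2 = -42
  d8 = d7/2 = -21
  d9 = d4*2 + d8/4 = -21/4
  d10 = d3 - d8/3 - d6/4 = 15
  d11 = d9/5 = -21/20
Walk from origin (0, 0):
  seg 1: down by d8 = -21 → (0, 21)
  seg 2: left by d2 = 5 → (-5, 21)
  seg 3: up by d10 = 15 → (-5, 36)
  seg 4: right by d5 = -15 → (-20, 36)
  seg 5: right by d10 = 15 → (-5, 36)
  seg 6: down by d2 = 5 → (-5, 31)
  seg 7: right by d3 = 4 → (-1, 31)
  seg 8: up by d11 = -21/20 → (-1, 599/20)

d4 = 0
d5 = -15
d6 = -16
d7 = -42
d8 = -21
d9 = -21/4
d10 = 15
d11 = -21/20
endpoint = (-1, 599/20)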